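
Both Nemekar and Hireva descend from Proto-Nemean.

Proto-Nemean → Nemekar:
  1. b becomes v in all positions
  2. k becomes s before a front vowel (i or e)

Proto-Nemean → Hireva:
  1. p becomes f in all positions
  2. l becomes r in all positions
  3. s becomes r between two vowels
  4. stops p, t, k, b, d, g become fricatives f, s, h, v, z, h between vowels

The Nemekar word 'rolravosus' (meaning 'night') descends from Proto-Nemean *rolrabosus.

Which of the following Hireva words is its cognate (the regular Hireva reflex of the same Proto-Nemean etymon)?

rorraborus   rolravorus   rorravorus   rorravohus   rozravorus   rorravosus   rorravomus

Hireva: start from *rolrabosus.
  rule 1: no change — rolrabosus
  rule 2 (unconditioned shift): rolrabosus → rorrabosus
  rule 3 (rhotacism): rorrabosus → rorraborus
  rule 4 (intervocalic lenition): rorraborus → rorravorus
  ⇒ Hireva rorravorus
Only 'rorravorus' matches the regular Hireva development of *rolrabosus.

rorravorus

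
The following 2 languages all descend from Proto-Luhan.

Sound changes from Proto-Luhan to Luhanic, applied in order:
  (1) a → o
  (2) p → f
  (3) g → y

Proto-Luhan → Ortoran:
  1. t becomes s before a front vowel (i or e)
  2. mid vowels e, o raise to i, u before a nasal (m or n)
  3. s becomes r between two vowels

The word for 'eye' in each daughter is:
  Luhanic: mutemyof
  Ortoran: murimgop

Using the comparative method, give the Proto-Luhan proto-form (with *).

Position 8: Luhanic has f, Ortoran has p. Ortoran preserves p here (none of its changes turn any other segment into p), so the proto-segment is *p.
Position 6: Luhanic has y, Ortoran has g. Ortoran preserves g here (none of its changes turn any other segment into g), so the proto-segment is *g.
Position 3: Luhanic has t, Ortoran has r. Luhanic preserves t here (none of its changes turn any other segment into t), so the proto-segment is *t.
Continuing position by position gives *mutemgop; check it forward:
Luhanic: *mutemgop > mutemgof > mutemyof  (by unconditioned shift, unconditioned shift)
Ortoran: *mutemgop
  mutemgop → musemgop   [palatalisation]
  musemgop → musimgop   [pre-nasal raising]
  musimgop → murimgop   [rhotacism]
  giving Ortoran murimgop.
Only *mutemgop yields all of Luhanic mutemyof, Ortoran murimgop.

*mutemgop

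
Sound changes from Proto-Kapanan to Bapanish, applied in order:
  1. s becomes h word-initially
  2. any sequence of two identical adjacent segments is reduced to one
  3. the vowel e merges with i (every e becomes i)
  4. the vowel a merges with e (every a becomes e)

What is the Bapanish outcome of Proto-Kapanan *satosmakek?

hetosmekik

Bapanish: start from *satosmakek.
  rule 1 (debuccalisation): satosmakek → hatosmakek
  rule 2: no change — hatosmakek
  rule 3 (vowel merger): hatosmakek → hatosmakik
  rule 4 (vowel merger): hatosmakik → hetosmekik
  ⇒ Bapanish hetosmekik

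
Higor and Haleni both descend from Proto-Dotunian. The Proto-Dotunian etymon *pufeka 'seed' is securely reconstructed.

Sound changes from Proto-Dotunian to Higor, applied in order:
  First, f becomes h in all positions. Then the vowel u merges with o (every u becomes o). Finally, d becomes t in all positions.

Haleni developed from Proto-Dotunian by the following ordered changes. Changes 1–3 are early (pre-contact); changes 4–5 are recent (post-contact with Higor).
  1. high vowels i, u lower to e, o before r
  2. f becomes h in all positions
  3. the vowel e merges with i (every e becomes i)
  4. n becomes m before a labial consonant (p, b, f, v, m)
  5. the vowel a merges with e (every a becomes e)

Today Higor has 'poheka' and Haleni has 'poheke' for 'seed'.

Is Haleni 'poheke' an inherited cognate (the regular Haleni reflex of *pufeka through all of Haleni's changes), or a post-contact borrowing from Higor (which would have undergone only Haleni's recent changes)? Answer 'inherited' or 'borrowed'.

If inherited, *pufeka would pass through all of Haleni's changes:
Haleni: *pufeka > puheka > puhika > puhike  (by unconditioned shift, vowel merger, vowel merger)
If borrowed from Higor 'poheka' after the early changes, it would undergo only the recent ones:
  rule 4 (nasal place assimilation): no change (poheka)
  rule 5 (vowel merger): poheka → poheke
  ⇒ as a loan: poheke
Haleni 'poheke' matches the loan outcome 'poheke', not the inherited 'puhike' — it skipped the early Haleni changes, so it was borrowed from Higor.

borrowed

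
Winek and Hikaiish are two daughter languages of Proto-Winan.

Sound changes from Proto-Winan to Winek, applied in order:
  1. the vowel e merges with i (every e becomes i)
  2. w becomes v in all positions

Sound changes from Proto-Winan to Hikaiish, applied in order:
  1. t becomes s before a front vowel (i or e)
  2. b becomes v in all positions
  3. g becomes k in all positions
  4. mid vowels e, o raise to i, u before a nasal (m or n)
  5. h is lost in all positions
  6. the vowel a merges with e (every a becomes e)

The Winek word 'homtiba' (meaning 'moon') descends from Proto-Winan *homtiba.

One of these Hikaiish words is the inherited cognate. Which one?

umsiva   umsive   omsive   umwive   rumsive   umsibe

Hikaiish: start from *homtiba.
  rule 1 (palatalisation): homtiba → homsiba
  rule 2 (unconditioned shift): homsiba → homsiva
  rule 3: no change — homsiva
  rule 4 (pre-nasal raising): homsiva → humsiva
  rule 5 (h-loss): humsiva → umsiva
  rule 6 (vowel merger): umsiva → umsive
  ⇒ Hikaiish umsive
The other candidates each miss or misapply at least one Hikaiish change.

umsive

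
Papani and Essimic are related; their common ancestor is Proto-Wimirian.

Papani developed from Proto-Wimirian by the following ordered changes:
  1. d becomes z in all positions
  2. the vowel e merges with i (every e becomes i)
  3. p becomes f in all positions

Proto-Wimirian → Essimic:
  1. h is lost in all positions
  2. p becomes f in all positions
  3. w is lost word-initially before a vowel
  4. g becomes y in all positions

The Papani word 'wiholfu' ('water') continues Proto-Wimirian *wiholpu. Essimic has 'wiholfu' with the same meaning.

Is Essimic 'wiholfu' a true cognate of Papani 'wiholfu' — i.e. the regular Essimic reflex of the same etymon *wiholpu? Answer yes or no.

Derive the expected Essimic reflex of *wiholpu:
Essimic: *wiholpu
  wiholpu → wiolpu   [h-loss]
  wiolpu → wiolfu   [unconditioned shift]
  wiolfu → iolfu   [glide loss]
  iolfu (rule 4 does not apply)
  giving Essimic iolfu.
The regular Essimic reflex would be 'iolfu', but the attested form is 'wiholfu'. The correspondence is irregular, so they are not cognates (the Essimic form has a different source).

no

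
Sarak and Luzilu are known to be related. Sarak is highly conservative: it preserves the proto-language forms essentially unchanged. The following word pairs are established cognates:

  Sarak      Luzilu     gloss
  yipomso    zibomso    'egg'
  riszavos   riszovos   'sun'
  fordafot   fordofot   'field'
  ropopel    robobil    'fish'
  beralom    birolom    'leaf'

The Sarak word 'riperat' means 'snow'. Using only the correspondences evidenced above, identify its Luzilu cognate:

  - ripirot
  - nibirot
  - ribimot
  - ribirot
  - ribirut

ribirot

ropopel ~ robobil — Sarak p corresponds to Luzilu b between vowels (before a front vowel).
beralom ~ birolom — Sarak e corresponds to Luzilu i after a consonant, before r.
beralom ~ birolom — Sarak a corresponds to Luzilu o after a consonant, before a consonant other than r, m, n, p, b, f, v.
Applying these to Sarak 'riperat':
  riperat → riberat   (p→b between vowels (before a front vowel))
  riberat → ribirat   (e→i after a consonant, before r)
  ribirat → ribirot   (a→o after a consonant, before a consonant other than r, m, n, p, b, f, v)
So the Luzilu cognate is 'ribirot'.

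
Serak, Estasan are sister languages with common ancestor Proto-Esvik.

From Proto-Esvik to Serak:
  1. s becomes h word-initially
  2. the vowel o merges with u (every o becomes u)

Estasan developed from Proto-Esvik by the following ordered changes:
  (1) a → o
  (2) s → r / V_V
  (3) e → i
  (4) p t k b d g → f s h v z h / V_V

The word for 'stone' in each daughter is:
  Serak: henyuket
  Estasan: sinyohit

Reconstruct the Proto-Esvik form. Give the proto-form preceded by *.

Position 7: Serak has e, Estasan has i. Serak preserves e here (none of its changes turn any other segment into e), so the proto-segment is *e.
Position 6: Serak has k, Estasan has h. Serak preserves k here (none of its changes turn any other segment into k), so the proto-segment is *k.
This points to *senyoket. Verify forward in each daughter:
Serak: start from *senyoket.
  rule 1 (debuccalisation): senyoket → henyoket
  rule 2 (vowel merger): henyoket → henyuket
  ⇒ Serak henyuket
Estasan: start from *senyoket.
  rule 1: no change — senyoket
  rule 2: no change — senyoket
  rule 3 (vowel merger): senyoket → sinyokit
  rule 4 (intervocalic lenition): sinyokit → sinyohit
  ⇒ Estasan sinyohit
Only *senyoket yields all of Serak henyuket, Estasan sinyohit.

*senyoket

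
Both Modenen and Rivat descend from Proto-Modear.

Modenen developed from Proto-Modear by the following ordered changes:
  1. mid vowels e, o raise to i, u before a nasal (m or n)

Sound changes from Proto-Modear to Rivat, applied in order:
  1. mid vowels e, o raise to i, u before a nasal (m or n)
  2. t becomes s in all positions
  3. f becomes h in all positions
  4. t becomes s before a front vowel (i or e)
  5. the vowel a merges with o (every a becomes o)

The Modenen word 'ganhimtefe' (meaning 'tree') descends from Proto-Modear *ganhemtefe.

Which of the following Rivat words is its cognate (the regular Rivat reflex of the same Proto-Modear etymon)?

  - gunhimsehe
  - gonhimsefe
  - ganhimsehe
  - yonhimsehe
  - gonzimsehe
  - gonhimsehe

gonhimsehe

Rivat: *ganhemtefe > ganhimtefe > ganhimsefe > ganhimsehe > gonhimsehe  (by pre-nasal raising, unconditioned shift, unconditioned shift, vowel merger)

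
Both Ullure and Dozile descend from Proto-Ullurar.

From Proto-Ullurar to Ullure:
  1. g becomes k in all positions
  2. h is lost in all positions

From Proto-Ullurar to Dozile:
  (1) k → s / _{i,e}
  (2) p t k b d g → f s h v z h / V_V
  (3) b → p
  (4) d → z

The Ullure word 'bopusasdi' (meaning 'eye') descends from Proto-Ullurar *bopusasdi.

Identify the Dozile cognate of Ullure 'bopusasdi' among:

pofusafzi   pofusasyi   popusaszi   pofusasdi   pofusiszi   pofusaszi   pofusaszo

Dozile: *bopusasdi
  bopusasdi (rule 1 does not apply)
  bopusasdi → bofusasdi   [intervocalic lenition]
  bofusasdi → pofusasdi   [unconditioned shift]
  pofusasdi → pofusaszi   [unconditioned shift]
  giving Dozile pofusaszi.

pofusaszi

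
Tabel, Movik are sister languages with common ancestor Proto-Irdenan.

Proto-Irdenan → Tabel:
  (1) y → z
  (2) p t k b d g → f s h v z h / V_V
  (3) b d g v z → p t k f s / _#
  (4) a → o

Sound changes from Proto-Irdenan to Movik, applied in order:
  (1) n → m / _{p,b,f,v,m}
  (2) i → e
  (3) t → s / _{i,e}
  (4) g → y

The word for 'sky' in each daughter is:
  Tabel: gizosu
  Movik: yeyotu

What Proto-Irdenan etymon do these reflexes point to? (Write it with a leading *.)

Position 5: Tabel has s, Movik has t. Movik preserves t here (none of its changes turn any other segment into t), so the proto-segment is *t.
Position 2: Tabel has i, Movik has e. Tabel preserves i here (none of its changes turn any other segment into i), so the proto-segment is *i.
Continuing position by position gives *giyotu; check it forward:
Tabel: start from *giyotu.
  rule 1 (unconditioned shift): giyotu → gizotu
  rule 2 (intervocalic lenition): gizotu → gizosu
  rule 3: no change — gizosu
  rule 4: no change — gizosu
  ⇒ Tabel gizosu
Movik: start from *giyotu.
  rule 1: no change — giyotu
  rule 2 (vowel merger): giyotu → geyotu
  rule 3: no change — geyotu
  rule 4 (unconditioned shift): geyotu → yeyotu
  ⇒ Movik yeyotu
No other proto-form is consistent with every reflex, so the reconstruction is *giyotu.

*giyotu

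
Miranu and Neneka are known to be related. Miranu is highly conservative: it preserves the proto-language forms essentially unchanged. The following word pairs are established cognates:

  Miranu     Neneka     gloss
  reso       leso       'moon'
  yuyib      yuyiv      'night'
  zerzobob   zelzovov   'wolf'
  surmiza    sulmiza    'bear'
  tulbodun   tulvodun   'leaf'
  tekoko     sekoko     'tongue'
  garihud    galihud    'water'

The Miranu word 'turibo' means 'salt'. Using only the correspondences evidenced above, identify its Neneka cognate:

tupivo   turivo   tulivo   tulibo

tulivo

garihud ~ galihud — Miranu r corresponds to Neneka l between vowels (before a front vowel).
zerzobob ~ zelzovov — Miranu b corresponds to Neneka v between vowels (before a back vowel).
Applying these to Miranu 'turibo':
  turibo → tulibo   (r→l between vowels (before a front vowel))
  tulibo → tulivo   (b→v between vowels (before a back vowel))
So the Neneka cognate is 'tulivo'.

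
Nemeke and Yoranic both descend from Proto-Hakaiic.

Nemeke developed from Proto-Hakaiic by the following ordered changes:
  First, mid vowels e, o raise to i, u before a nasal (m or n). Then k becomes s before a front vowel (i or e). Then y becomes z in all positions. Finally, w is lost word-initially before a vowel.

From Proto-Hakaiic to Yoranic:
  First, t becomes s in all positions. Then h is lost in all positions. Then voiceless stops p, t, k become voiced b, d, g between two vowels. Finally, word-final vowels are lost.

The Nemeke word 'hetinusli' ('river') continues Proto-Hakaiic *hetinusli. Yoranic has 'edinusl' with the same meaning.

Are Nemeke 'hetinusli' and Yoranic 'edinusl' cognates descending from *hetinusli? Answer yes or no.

no

Derive the expected Yoranic reflex of *hetinusli:
Yoranic: start from *hetinusli.
  rule 1 (unconditioned shift): hetinusli → hesinusli
  rule 2 (h-loss): hesinusli → esinusli
  rule 3: no change — esinusli
  rule 4 (apocope): esinusli → esinusl
  ⇒ Yoranic esinusl
The regular Yoranic reflex would be 'esinusl', but the attested form is 'edinusl'. The correspondence is irregular, so they are not cognates (the Yoranic form has a different source).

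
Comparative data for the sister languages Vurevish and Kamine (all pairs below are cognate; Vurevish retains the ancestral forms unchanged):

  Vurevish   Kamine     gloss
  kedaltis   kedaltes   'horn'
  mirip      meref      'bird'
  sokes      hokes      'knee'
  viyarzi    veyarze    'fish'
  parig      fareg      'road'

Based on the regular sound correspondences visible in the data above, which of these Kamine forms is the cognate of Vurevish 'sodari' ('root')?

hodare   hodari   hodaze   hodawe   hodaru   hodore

sokes ~ hokes — Vurevish s corresponds to Kamine h word-initially before a back vowel.
viyarzi ~ veyarze — Vurevish i corresponds to Kamine e word-finally.
Applying these to Vurevish 'sodari':
  sodari → hodari   (s→h word-initially before a back vowel)
  hodari → hodare   (i→e word-finally)
So the Kamine cognate is 'hodare'.

hodare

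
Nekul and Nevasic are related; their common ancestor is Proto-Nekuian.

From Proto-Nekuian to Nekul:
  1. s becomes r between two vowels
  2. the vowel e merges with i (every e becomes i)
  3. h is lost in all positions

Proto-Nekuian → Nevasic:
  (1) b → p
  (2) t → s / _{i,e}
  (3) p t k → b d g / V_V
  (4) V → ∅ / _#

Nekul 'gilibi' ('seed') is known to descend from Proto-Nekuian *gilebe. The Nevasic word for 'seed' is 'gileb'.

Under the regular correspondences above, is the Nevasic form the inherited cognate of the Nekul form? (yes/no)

Derive the expected Nevasic reflex of *gilebe:
Nevasic: start from *gilebe.
  rule 1 (unconditioned shift): gilebe → gilepe
  rule 2: no change — gilepe
  rule 3 (intervocalic voicing): gilepe → gilebe
  rule 4 (apocope): gilebe → gileb
  ⇒ Nevasic gileb
Nevasic 'gileb' matches the regular reflex exactly, so the pair is cognate.

yes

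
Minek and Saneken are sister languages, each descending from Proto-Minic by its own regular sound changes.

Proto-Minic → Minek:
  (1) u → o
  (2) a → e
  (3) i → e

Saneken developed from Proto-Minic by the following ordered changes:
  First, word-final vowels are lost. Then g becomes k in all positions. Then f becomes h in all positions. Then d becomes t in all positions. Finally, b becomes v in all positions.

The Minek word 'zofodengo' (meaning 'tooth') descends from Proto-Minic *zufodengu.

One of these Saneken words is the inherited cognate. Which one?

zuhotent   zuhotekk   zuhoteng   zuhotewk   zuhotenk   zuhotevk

zuhotenk

Saneken: start from *zufodengu.
  rule 1 (apocope): zufodengu → zufodeng
  rule 2 (unconditioned shift): zufodeng → zufodenk
  rule 3 (unconditioned shift): zufodenk → zuhodenk
  rule 4 (unconditioned shift): zuhodenk → zuhotenk
  rule 5: no change — zuhotenk
  ⇒ Saneken zuhotenk
Among the options, 'zuhotenk' alone shows every Saneken change applied in order.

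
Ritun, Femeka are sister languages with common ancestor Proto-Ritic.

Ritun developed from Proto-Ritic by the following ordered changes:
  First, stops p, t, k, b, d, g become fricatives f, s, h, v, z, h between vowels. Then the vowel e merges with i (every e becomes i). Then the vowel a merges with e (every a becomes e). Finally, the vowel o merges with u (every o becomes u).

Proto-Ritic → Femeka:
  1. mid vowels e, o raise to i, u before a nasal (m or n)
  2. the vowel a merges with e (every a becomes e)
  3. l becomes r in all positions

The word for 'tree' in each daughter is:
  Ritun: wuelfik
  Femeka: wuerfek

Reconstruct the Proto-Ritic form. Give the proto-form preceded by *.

Position 3: Ritun has e, Femeka has e. In Ritun, e can only continue *a, so the proto-segment is *a.
Position 4: Ritun has l, Femeka has r. Ritun preserves l here (none of its changes turn any other segment into l), so the proto-segment is *l.
This points to *wualfek. Verify forward in each daughter:
Ritun: *wualfek > wualfik > wuelfik  (by vowel merger, vowel merger)
Femeka: *wualfek
  wualfek (rule 1 does not apply)
  wualfek → wuelfek   [vowel merger]
  wuelfek → wuerfek   [unconditioned shift]
  giving Femeka wuerfek.
Only *wualfek yields all of Ritun wuelfik, Femeka wuerfek.

*wualfek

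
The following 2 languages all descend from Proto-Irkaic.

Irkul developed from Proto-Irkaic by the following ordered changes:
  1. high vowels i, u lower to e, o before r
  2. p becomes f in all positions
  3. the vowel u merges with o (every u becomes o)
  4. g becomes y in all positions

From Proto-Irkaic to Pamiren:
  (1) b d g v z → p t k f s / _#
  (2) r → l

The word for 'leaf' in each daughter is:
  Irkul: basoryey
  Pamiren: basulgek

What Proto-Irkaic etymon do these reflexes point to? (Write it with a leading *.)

Position 5: Irkul has r, Pamiren has l. Irkul preserves r here (none of its changes turn any other segment into r), so the proto-segment is *r.
Position 6: Irkul has y, Pamiren has g. Pamiren preserves g here (none of its changes turn any other segment into g), so the proto-segment is *g.
This points to *basurgeg. Verify forward in each daughter:
Irkul: *basurgeg
  basurgeg → basorgeg   [pre-rhotic lowering]
  basorgeg (rule 2 does not apply)
  basorgeg (rule 3 does not apply)
  basorgeg → basoryey   [unconditioned shift]
  giving Irkul basoryey.
Pamiren: *basurgeg
  basurgeg → basurgek   [final devoicing]
  basurgek → basulgek   [unconditioned shift]
  giving Pamiren basulgek.
Only *basurgeg yields all of Irkul basoryey, Pamiren basulgek.

*basurgeg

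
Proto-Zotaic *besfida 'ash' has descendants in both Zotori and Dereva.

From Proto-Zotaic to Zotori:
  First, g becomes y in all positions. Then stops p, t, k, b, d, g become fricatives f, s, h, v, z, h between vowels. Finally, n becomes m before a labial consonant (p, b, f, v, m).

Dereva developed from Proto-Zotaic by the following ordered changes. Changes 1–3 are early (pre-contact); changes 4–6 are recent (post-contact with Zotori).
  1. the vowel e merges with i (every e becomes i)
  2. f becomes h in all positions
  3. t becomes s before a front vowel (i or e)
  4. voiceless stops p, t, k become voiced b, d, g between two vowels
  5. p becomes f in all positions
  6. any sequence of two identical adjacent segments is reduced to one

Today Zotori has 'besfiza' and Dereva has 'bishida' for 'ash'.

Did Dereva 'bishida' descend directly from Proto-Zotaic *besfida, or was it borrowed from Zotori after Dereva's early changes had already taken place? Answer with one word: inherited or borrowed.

inherited

If inherited, *besfida would pass through all of Dereva's changes:
Dereva: start from *besfida.
  rule 1 (vowel merger): besfida → bisfida
  rule 2 (unconditioned shift): bisfida → bishida
  rule 3: no change — bishida
  rule 4: no change — bishida
  rule 5: no change — bishida
  rule 6: no change — bishida
  ⇒ Dereva bishida
If borrowed from Zotori 'besfiza' after the early changes, it would undergo only the recent ones:
  rule 4 (intervocalic voicing): no change (besfiza)
  rule 5 (unconditioned shift): no change (besfiza)
  rule 6 (degemination): no change (besfiza)
  ⇒ as a loan: besfiza
Dereva 'bishida' matches the inherited outcome exactly, so it is an inherited cognate, not a loan.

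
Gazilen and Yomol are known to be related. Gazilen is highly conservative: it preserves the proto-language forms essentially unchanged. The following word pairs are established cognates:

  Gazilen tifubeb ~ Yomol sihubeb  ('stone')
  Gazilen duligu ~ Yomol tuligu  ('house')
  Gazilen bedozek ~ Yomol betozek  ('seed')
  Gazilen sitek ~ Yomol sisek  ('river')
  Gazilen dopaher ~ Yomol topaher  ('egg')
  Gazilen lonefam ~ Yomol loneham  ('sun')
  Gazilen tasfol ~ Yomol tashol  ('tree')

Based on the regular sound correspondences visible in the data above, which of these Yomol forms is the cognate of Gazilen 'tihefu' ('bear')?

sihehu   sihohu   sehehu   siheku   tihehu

tifubeb ~ sihubeb — Gazilen t corresponds to Yomol s word-initially before a front vowel.
tifubeb ~ sihubeb — Gazilen f corresponds to Yomol h between vowels (before a back vowel).
Applying these to Gazilen 'tihefu':
  tihefu → sihefu   (t→s word-initially before a front vowel)
  sihefu → sihehu   (f→h between vowels (before a back vowel))
So the Yomol cognate is 'sihehu'.

sihehu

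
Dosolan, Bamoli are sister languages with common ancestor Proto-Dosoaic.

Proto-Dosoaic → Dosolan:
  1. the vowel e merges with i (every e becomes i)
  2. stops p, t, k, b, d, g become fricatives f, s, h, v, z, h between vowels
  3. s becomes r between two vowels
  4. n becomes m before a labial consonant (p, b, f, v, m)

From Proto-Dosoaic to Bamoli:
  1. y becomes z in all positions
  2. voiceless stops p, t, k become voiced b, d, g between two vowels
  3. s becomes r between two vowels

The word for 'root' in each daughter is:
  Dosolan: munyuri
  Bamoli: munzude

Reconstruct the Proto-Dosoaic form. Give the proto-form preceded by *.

*munyute

Position 7: Dosolan has i, Bamoli has e. Bamoli preserves e here (none of its changes turn any other segment into e), so the proto-segment is *e.
Position 6: Dosolan has r, Bamoli has d. Taking the neighbouring segments as reconstructed: Dosolan r could go back to *t or *s or *r; Bamoli d could go back to *t or *d — the one source consistent with every daughter is *t.
Verify the candidate proto-form against each daughter:
Dosolan: start from *munyute.
  rule 1 (vowel merger): munyute → munyuti
  rule 2 (intervocalic lenition): munyuti → munyusi
  rule 3 (rhotacism): munyusi → munyuri
  rule 4: no change — munyuri
  ⇒ Dosolan munyuri
Bamoli: *munyute > munzute > munzude  (by unconditioned shift, intervocalic voicing)
Only *munyute yields all of Dosolan munyuri, Bamoli munzude.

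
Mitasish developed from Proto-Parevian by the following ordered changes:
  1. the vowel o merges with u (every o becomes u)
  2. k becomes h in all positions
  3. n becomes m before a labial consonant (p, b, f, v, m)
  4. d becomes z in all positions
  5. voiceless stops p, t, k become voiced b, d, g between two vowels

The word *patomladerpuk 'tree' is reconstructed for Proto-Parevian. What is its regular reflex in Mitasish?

padumlazerpuh

Mitasish: *patomladerpuk > patumladerpuk > patumladerpuh > patumlazerpuh > padumlazerpuh  (by vowel merger, unconditioned shift, unconditioned shift, intervocalic voicing)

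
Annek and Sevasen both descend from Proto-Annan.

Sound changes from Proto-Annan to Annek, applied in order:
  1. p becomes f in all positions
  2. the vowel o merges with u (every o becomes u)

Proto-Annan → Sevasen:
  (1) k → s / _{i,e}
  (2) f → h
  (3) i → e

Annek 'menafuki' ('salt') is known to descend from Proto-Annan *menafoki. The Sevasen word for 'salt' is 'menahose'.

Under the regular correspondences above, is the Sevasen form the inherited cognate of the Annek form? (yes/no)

Derive the expected Sevasen reflex of *menafoki:
Sevasen: *menafoki
  menafoki → menafosi   [palatalisation]
  menafosi → menahosi   [unconditioned shift]
  menahosi → menahose   [vowel merger]
  giving Sevasen menahose.
Sevasen 'menahose' matches the regular reflex exactly, so the pair is cognate.

yes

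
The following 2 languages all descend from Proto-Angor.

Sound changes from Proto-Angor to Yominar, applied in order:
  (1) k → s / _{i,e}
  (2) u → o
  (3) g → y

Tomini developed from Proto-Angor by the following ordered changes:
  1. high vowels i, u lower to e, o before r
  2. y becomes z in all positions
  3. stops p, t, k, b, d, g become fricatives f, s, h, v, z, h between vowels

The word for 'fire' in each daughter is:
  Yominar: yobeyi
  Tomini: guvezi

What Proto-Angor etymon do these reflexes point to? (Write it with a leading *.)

Position 2: Yominar has o, Tomini has u. Tomini preserves u here (none of its changes turn any other segment into u), so the proto-segment is *u.
Position 1: Yominar has y, Tomini has g. Tomini preserves g here (none of its changes turn any other segment into g), so the proto-segment is *g.
Position 5: Yominar has y, Tomini has z. Taking the neighbouring segments as reconstructed: Yominar y could go back to *g or *y; Tomini z could go back to *d or *z or *y — the one source consistent with every daughter is *y.
Verify the candidate proto-form against each daughter:
Yominar: *gubeyi
  gubeyi (rule 1 does not apply)
  gubeyi → gobeyi   [vowel merger]
  gobeyi → yobeyi   [unconditioned shift]
  giving Yominar yobeyi.
Tomini: *gubeyi
  gubeyi (rule 1 does not apply)
  gubeyi → gubezi   [unconditioned shift]
  gubezi → guvezi   [intervocalic lenition]
  giving Tomini guvezi.
*gubeyi is the unique common source.

*gubeyi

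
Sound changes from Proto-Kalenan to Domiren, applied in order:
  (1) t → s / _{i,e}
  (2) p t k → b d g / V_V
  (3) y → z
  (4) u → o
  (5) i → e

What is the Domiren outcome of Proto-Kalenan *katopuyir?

kadobozer

Domiren: *katopuyir
  katopuyir (rule 1 does not apply)
  katopuyir → kadobuyir   [intervocalic voicing]
  kadobuyir → kadobuzir   [unconditioned shift]
  kadobuzir → kadobozir   [vowel merger]
  kadobozir → kadobozer   [vowel merger]
  giving Domiren kadobozer.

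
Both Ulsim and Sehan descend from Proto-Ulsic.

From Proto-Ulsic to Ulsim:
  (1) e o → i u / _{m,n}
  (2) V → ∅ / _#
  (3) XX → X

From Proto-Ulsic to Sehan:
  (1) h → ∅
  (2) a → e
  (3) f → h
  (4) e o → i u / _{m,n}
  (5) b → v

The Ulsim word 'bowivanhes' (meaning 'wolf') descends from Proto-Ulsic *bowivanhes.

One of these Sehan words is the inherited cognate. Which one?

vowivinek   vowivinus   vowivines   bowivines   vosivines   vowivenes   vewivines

Sehan: start from *bowivanhes.
  rule 1 (h-loss): bowivanhes → bowivanes
  rule 2 (vowel merger): bowivanes → bowivenes
  rule 3: no change — bowivenes
  rule 4 (pre-nasal raising): bowivenes → bowivines
  rule 5 (unconditioned shift): bowivines → vowivines
  ⇒ Sehan vowivines
The other candidates each miss or misapply at least one Sehan change.

vowivines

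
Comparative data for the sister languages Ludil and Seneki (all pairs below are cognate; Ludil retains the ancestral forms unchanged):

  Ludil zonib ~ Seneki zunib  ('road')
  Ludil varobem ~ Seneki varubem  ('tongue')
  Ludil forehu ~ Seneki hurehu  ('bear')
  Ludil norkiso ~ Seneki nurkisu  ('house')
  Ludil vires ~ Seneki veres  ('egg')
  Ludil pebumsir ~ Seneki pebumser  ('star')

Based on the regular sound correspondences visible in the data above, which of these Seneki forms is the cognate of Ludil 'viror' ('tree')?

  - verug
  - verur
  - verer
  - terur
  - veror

vires ~ veres, pebumsir ~ pebumser — Ludil i corresponds to Seneki e after a consonant, before r.
forehu ~ hurehu, norkiso ~ nurkisu — Ludil o corresponds to Seneki u after a consonant, before r.
Applying these to Ludil 'viror':
  viror → veror   (i→e after a consonant, before r)
  veror → verur   (o→u after a consonant, before r)
So the Seneki cognate is 'verur'.

verur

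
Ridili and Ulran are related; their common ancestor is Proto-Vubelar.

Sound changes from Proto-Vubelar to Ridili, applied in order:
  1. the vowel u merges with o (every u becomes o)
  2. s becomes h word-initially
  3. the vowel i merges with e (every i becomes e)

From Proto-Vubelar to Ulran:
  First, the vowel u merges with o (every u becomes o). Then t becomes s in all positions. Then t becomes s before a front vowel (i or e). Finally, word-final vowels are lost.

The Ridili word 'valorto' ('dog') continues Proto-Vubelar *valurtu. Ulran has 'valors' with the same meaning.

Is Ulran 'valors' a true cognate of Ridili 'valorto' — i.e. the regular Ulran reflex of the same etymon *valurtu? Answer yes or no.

Derive the expected Ulran reflex of *valurtu:
Ulran: *valurtu
  valurtu → valorto   [vowel merger]
  valorto → valorso   [unconditioned shift]
  valorso (rule 3 does not apply)
  valorso → valors   [apocope]
  giving Ulran valors.
Ulran 'valors' matches the regular reflex exactly, so the pair is cognate.

yes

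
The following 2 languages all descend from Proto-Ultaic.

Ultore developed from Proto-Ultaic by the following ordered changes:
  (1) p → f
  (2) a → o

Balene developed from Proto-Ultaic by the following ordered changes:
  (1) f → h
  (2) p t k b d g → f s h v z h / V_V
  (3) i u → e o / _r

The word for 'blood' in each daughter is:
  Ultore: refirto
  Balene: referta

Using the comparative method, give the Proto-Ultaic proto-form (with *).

Position 4: Ultore has i, Balene has e. Ultore preserves i here (none of its changes turn any other segment into i), so the proto-segment is *i.
Position 7: Ultore has o, Balene has a. Balene preserves a here (none of its changes turn any other segment into a), so the proto-segment is *a.
Verify the candidate proto-form against each daughter:
Ultore: *repirta
  repirta → refirta   [unconditioned shift]
  refirta → refirto   [vowel merger]
  giving Ultore refirto.
Balene: *repirta
  repirta (rule 1 does not apply)
  repirta → refirta   [intervocalic lenition]
  refirta → referta   [pre-rhotic lowering]
  giving Balene referta.
*repirta is the unique common source.

*repirta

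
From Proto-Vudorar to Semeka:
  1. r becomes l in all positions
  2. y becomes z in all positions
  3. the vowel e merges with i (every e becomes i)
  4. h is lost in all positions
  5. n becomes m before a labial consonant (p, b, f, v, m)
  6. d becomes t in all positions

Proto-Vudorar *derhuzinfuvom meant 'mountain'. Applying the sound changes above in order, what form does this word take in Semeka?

tiluzimfuvom

Semeka: *derhuzinfuvom
  derhuzinfuvom → delhuzinfuvom   [unconditioned shift]
  delhuzinfuvom (rule 2 does not apply)
  delhuzinfuvom → dilhuzinfuvom   [vowel merger]
  dilhuzinfuvom → diluzinfuvom   [h-loss]
  diluzinfuvom → diluzimfuvom   [nasal place assimilation]
  diluzimfuvom → tiluzimfuvom   [unconditioned shift]
  giving Semeka tiluzimfuvom.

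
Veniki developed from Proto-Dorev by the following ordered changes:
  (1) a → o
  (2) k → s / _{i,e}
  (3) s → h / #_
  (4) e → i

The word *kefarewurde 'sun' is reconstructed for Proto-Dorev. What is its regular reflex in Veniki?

hiforiwurdi

Veniki: *kefarewurde > keforewurde > seforewurde > heforewurde > hiforiwurdi  (by vowel merger, palatalisation, debuccalisation, vowel merger)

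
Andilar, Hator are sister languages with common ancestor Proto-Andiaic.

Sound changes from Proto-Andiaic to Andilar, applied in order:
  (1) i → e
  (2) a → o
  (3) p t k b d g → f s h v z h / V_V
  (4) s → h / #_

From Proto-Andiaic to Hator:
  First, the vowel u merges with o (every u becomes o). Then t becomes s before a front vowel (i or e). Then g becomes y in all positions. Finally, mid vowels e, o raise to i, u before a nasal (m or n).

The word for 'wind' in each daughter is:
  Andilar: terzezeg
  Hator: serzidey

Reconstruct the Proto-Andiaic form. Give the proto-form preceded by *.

Position 6: Andilar has z, Hator has d. Hator preserves d here (none of its changes turn any other segment into d), so the proto-segment is *d.
Position 5: Andilar has e, Hator has i. Taking the neighbouring segments as reconstructed: Andilar e could go back to *e or *i; Hator i can only go back to *i — the one source consistent with every daughter is *i.
Continuing position by position gives *terzideg; check it forward:
Andilar: start from *terzideg.
  rule 1 (vowel merger): terzideg → terzedeg
  rule 2: no change — terzedeg
  rule 3 (intervocalic lenition): terzedeg → terzezeg
  rule 4: no change — terzezeg
  ⇒ Andilar terzezeg
Hator: start from *terzideg.
  rule 1: no change — terzideg
  rule 2 (palatalisation): terzideg → serzideg
  rule 3 (unconditioned shift): serzideg → serzidey
  rule 4: no change — serzidey
  ⇒ Hator serzidey
No other proto-form is consistent with every reflex, so the reconstruction is *terzideg.

*terzideg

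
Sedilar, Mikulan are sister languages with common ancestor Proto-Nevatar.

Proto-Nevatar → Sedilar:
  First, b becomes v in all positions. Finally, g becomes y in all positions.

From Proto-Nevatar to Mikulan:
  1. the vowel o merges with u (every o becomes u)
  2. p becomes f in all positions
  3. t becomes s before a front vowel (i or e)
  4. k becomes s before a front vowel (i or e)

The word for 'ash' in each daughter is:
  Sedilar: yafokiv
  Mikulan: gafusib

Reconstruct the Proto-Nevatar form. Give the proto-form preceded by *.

Position 5: Sedilar has k, Mikulan has s. Sedilar preserves k here (none of its changes turn any other segment into k), so the proto-segment is *k.
Position 7: Sedilar has v, Mikulan has b. Mikulan preserves b here (none of its changes turn any other segment into b), so the proto-segment is *b.
Position 4: Sedilar has o, Mikulan has u. Sedilar preserves o here (none of its changes turn any other segment into o), so the proto-segment is *o.
This points to *gafokib. Verify forward in each daughter:
Sedilar: *gafokib > gafokiv > yafokiv  (by unconditioned shift, unconditioned shift)
Mikulan: *gafokib > gafukib > gafusib  (by vowel merger, palatalisation)
Only *gafokib yields all of Sedilar yafokiv, Mikulan gafusib.

*gafokib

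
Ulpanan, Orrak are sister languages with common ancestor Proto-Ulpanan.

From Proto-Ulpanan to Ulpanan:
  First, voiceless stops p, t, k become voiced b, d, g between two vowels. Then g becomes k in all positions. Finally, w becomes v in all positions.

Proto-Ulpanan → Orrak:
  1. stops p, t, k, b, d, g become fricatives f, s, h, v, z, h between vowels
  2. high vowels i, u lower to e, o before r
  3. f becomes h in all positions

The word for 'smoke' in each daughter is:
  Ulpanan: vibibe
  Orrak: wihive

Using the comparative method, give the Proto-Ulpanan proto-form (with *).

Position 3: Ulpanan has b, Orrak has h. Taking the neighbouring segments as reconstructed: Ulpanan b could go back to *p or *b; Orrak h could go back to *p or *k or *g or *f or *h — the one source consistent with every daughter is *p.
Position 1: Ulpanan has v, Orrak has w. Orrak preserves w here (none of its changes turn any other segment into w), so the proto-segment is *w.
This points to *wipibe. Verify forward in each daughter:
Ulpanan: *wipibe > wibibe > vibibe  (by intervocalic voicing, unconditioned shift)
Orrak: *wipibe > wifive > wihive  (by intervocalic lenition, unconditioned shift)
*wipibe is the unique common source.

*wipibe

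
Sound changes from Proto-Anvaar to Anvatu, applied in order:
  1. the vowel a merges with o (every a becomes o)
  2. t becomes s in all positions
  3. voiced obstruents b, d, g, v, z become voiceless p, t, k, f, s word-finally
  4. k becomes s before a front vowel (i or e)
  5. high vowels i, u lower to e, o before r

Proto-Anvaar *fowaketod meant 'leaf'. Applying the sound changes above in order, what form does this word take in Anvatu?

Anvatu: *fowaketod > fowoketod > fowokesod > fowokesot > fowosesot  (by vowel merger, unconditioned shift, final devoicing, palatalisation)

fowosesot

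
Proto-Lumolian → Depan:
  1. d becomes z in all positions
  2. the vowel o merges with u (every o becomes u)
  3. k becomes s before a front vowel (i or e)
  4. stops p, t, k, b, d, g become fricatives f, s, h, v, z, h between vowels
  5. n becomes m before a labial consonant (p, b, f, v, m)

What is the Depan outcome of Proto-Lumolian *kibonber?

sivumber

Depan: *kibonber
  kibonber (rule 1 does not apply)
  kibonber → kibunber   [vowel merger]
  kibunber → sibunber   [palatalisation]
  sibunber → sivunber   [intervocalic lenition]
  sivunber → sivumber   [nasal place assimilation]
  giving Depan sivumber.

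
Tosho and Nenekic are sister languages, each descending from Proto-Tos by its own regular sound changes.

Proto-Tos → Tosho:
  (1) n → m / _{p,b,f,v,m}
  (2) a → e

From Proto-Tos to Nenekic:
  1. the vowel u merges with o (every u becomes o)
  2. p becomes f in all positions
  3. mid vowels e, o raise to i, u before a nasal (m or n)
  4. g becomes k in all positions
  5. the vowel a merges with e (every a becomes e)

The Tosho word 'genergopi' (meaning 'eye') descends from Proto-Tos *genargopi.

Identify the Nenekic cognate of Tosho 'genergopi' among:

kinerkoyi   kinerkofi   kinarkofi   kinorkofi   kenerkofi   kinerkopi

Nenekic: start from *genargopi.
  rule 1: no change — genargopi
  rule 2 (unconditioned shift): genargopi → genargofi
  rule 3 (pre-nasal raising): genargofi → ginargofi
  rule 4 (unconditioned shift): ginargofi → kinarkofi
  rule 5 (vowel merger): kinarkofi → kinerkofi
  ⇒ Nenekic kinerkofi
The other candidates each miss or misapply at least one Nenekic change.

kinerkofi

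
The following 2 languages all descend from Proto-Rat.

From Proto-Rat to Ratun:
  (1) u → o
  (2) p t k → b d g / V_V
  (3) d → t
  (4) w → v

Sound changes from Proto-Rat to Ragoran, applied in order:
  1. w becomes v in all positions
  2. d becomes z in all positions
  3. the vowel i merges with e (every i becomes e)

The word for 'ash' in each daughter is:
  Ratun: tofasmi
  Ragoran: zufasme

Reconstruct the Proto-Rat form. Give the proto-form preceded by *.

Position 1: Ratun has t, Ragoran has z. Taking the neighbouring segments as reconstructed: Ratun t could go back to *t or *d; Ragoran z could go back to *d or *z — the one source consistent with every daughter is *d.
Position 2: Ratun has o, Ragoran has u. Ragoran preserves u here (none of its changes turn any other segment into u), so the proto-segment is *u.
Position 7: Ratun has i, Ragoran has e. Ratun preserves i here (none of its changes turn any other segment into i), so the proto-segment is *i.
This points to *dufasmi. Verify forward in each daughter:
Ratun: *dufasmi
  dufasmi → dofasmi   [vowel merger]
  dofasmi (rule 2 does not apply)
  dofasmi → tofasmi   [unconditioned shift]
  tofasmi (rule 4 does not apply)
  giving Ratun tofasmi.
Ragoran: *dufasmi > zufasmi > zufasme  (by unconditioned shift, vowel merger)
No other proto-form is consistent with every reflex, so the reconstruction is *dufasmi.

*dufasmi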